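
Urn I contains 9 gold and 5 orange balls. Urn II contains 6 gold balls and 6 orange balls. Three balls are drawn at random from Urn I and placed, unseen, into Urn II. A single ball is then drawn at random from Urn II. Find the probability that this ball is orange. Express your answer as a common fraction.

33/70

Condition on how many of the transferred balls are orange (from Urn I: 5 orange of 14; then Urn II has 15 total).
  0 orange: C(5,0)C(9,3)/C(14,3) = 3/13; then P = 6/15
  1 orange: C(5,1)C(9,2)/C(14,3) = 45/91; then P = 7/15
  2 orange: C(5,2)C(9,1)/C(14,3) = 45/182; then P = 8/15
  3 orange: C(5,3)C(9,0)/C(14,3) = 5/182; then P = 9/15
P(orange from Urn II) = 33/70 ≈ 0.4714.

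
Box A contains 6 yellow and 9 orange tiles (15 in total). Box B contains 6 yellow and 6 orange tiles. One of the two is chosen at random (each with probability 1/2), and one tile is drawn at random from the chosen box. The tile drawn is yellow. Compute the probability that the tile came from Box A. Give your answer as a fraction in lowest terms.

P(yellow | Box A) = 2/5; P(yellow | Box B) = 1/2.
P(yellow) = 1/2·2/5 + 1/2·1/2 = 9/20.
By Bayes' rule, P(Box A | yellow) = 1/5 / 9/20 = 4/9 ≈ 0.4444.

4/9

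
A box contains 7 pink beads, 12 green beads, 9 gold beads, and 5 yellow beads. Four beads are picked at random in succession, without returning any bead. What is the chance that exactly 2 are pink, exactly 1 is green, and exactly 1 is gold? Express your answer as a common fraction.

189/3410

Unordered draws without replacement: count favorable combinations over C(33,4).
Favorable = C(7,2) · C(12,1) · C(9,1) · C(5,0) = 2268; total = C(33,4) = 40920.
P = 2268/40920 = 189/3410 ≈ 0.0554.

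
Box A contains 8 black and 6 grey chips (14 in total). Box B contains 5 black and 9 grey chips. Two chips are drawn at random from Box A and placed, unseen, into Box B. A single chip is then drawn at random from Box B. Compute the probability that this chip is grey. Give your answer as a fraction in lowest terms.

69/112

Condition on how many of the transferred chips are grey (from Box A: 6 grey of 14; then Box B has 16 total).
  0 grey: C(6,0)C(8,2)/C(14,2) = 4/13; then P = 9/16
  1 grey: C(6,1)C(8,1)/C(14,2) = 48/91; then P = 10/16
  2 grey: C(6,2)C(8,0)/C(14,2) = 15/91; then P = 11/16
P(grey from Box B) = 69/112 ≈ 0.6161.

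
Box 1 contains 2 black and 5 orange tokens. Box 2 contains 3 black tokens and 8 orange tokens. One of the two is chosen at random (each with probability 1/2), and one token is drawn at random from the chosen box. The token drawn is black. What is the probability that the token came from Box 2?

P(black | Box 1) = 2/7; P(black | Box 2) = 3/11.
P(black) = 1/2·2/7 + 1/2·3/11 = 43/154.
By Bayes' rule, P(Box 2 | black) = 3/22 / 43/154 = 21/43 ≈ 0.4884.

21/43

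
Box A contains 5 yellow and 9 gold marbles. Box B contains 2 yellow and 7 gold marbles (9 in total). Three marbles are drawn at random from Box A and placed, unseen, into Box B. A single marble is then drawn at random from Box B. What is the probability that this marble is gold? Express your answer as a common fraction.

Condition on how many of the transferred marbles are gold (from Box A: 9 gold of 14; then Box B has 12 total).
  0 gold: C(9,0)C(5,3)/C(14,3) = 5/182; then P = 7/12
  1 gold: C(9,1)C(5,2)/C(14,3) = 45/182; then P = 8/12
  2 gold: C(9,2)C(5,1)/C(14,3) = 45/91; then P = 9/12
  3 gold: C(9,3)C(5,0)/C(14,3) = 3/13; then P = 10/12
P(gold from Box B) = 125/168 ≈ 0.7440.

125/168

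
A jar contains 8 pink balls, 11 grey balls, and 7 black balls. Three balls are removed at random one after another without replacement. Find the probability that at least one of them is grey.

33/40

Use the complement: P(at least one grey) = 1 − P(no grey).
P(none) = C(15,3)/C(26,3) = 455/2600.
So P = 1 − 455/2600 = 33/40 ≈ 0.8250.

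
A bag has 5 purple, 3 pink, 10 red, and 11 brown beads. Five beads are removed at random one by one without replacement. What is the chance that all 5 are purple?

Unordered draws without replacement: count favorable combinations over C(29,5).
Favorable = C(5,5) · C(3,0) · C(10,0) · C(11,0) = 1; total = C(29,5) = 118755.
P = 1/118755 = 1/118755 ≈ 0.0000.

1/118755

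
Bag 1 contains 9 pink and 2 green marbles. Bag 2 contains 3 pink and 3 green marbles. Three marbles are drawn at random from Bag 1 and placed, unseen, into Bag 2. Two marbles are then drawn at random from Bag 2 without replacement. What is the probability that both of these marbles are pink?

Condition on how many of the transferred marbles are pink (from Bag 1: 9 pink of 11; then Bag 2 has 9 total).
  1 pink: C(9,1)C(2,2)/C(11,3) = 3/55; then P = C(4,2)/C(9,2) = 1/6
  2 pink: C(9,2)C(2,1)/C(11,3) = 24/55; then P = C(5,2)/C(9,2) = 5/18
  3 pink: C(9,3)C(2,0)/C(11,3) = 28/55; then P = C(6,2)/C(9,2) = 5/12
P(both pink) = 113/330 ≈ 0.3424.

113/330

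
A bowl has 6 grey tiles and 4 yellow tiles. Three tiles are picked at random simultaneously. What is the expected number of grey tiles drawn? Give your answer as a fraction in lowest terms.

9/5

By linearity of expectation, E[X] = Σ P(draw i is grey); by symmetry each draw (even without replacement) has P(grey) = 6/10.
E[X] = 3 · 6/10 = 9/5 ≈ 1.8000.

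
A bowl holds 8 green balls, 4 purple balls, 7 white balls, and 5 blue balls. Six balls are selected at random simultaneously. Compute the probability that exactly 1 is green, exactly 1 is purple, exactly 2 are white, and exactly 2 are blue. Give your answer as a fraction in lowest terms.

Unordered draws without replacement: count favorable combinations over C(24,6).
Favorable = C(8,1) · C(4,1) · C(7,2) · C(5,2) = 6720; total = C(24,6) = 134596.
P = 6720/134596 = 240/4807 ≈ 0.0499.

240/4807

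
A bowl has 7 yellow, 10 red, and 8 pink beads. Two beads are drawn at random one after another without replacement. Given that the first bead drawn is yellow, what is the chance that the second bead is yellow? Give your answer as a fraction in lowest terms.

1/4

After removing 1 yellow, the bowl has 6 yellow out of 24 remaining.
P(second is yellow | given) = 6/24 = 1/4 ≈ 0.2500.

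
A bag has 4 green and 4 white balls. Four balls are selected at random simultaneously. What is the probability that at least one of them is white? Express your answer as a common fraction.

Use the complement: P(at least one white) = 1 − P(no white).
P(none) = C(4,4)/C(8,4) = 1/70.
So P = 1 − 1/70 = 69/70 ≈ 0.9857.

69/70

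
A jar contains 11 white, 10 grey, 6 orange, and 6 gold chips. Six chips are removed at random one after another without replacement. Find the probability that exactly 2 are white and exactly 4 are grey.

Unordered draws without replacement: count favorable combinations over C(33,6).
Favorable = C(11,2) · C(10,4) · C(6,0) · C(6,0) = 11550; total = C(33,6) = 1107568.
P = 11550/1107568 = 75/7192 ≈ 0.0104.

75/7192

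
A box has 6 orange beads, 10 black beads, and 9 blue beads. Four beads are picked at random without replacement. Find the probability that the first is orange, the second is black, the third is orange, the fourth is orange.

Multiply the conditional probability of each draw in order, without replacement, so each draw removes one from its color and from the total.
P = (6/25) · (10/24) · (5/23) · (4/22) = 1/253 ≈ 0.0040.

1/253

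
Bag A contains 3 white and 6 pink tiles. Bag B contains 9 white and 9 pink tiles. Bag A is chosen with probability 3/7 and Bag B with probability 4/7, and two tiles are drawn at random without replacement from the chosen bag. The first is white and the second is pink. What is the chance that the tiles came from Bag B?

24/41

P(E | Bag A) = 1/4; P(E | Bag B) = 9/34.
P(E) = 3/7·1/4 + 4/7·9/34 = 123/476.
By Bayes' rule, P(Bag B | E) = 18/119 / 123/476 = 24/41 ≈ 0.5854.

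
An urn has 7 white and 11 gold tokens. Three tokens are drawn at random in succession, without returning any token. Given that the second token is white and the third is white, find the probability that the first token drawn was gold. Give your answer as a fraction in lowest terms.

11/16

P(first=gold and the second token is white and the third is white) = (11/18)·(7/17)·(6/16) = 77/816.
P(E) = Σ over first color = 35/816 + 77/816 = 7/51.
By Bayes, P(first=gold | E) = 77/816 / 7/51 = 11/16 ≈ 0.6875.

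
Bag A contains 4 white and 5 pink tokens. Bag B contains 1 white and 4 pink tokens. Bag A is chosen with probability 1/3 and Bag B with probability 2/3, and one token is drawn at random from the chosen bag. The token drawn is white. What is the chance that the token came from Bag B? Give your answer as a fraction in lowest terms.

9/19

P(white | Bag A) = 4/9; P(white | Bag B) = 1/5.
P(white) = 1/3·4/9 + 2/3·1/5 = 38/135.
By Bayes' rule, P(Bag B | white) = 2/15 / 38/135 = 9/19 ≈ 0.4737.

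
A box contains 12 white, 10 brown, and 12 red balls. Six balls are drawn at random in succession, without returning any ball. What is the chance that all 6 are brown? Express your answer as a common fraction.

105/672452

Unordered draws without replacement: count favorable combinations over C(34,6).
Favorable = C(12,0) · C(10,6) · C(12,0) = 210; total = C(34,6) = 1344904.
P = 210/1344904 = 105/672452 ≈ 0.0002.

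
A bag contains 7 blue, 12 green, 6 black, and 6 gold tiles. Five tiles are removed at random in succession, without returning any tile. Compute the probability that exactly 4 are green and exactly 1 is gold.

110/6293

Unordered draws without replacement: count favorable combinations over C(31,5).
Favorable = C(7,0) · C(12,4) · C(6,0) · C(6,1) = 2970; total = C(31,5) = 169911.
P = 2970/169911 = 110/6293 ≈ 0.0175.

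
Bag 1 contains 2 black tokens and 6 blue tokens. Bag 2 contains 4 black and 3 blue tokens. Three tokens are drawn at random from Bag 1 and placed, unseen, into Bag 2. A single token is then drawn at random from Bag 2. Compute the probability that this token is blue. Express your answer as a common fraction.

Condition on how many of the transferred tokens are blue (from Bag 1: 6 blue of 8; then Bag 2 has 10 total).
  1 blue: C(6,1)C(2,2)/C(8,3) = 3/28; then P = 4/10
  2 blue: C(6,2)C(2,1)/C(8,3) = 15/28; then P = 5/10
  3 blue: C(6,3)C(2,0)/C(8,3) = 5/14; then P = 6/10
P(blue from Bag 2) = 21/40 ≈ 0.5250.

21/40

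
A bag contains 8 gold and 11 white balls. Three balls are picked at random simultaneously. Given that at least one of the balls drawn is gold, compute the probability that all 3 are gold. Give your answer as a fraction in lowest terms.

P(all 3 gold) = C(8,3)/C(19,3) = 56/969; P(at least one gold) = 1 − C(11,3)/C(19,3) = 268/323.
Since 'all 3 gold' ⊆ 'at least one gold', P(all 3 | at least one) = 56/969 / 268/323 = 14/201 ≈ 0.0697.

14/201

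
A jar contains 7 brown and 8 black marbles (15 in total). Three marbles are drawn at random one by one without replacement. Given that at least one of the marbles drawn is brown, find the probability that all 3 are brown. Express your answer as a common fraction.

P(all 3 brown) = C(7,3)/C(15,3) = 1/13; P(at least one brown) = 1 − C(8,3)/C(15,3) = 57/65.
Since 'all 3 brown' ⊆ 'at least one brown', P(all 3 | at least one) = 1/13 / 57/65 = 5/57 ≈ 0.0877.

5/57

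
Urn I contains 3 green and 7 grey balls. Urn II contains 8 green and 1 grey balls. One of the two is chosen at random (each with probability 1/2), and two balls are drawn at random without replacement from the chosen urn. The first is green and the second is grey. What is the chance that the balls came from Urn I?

P(E | Urn I) = 7/30; P(E | Urn II) = 1/9.
P(E) = 1/2·7/30 + 1/2·1/9 = 31/180.
By Bayes' rule, P(Urn I | E) = 7/60 / 31/180 = 21/31 ≈ 0.6774.

21/31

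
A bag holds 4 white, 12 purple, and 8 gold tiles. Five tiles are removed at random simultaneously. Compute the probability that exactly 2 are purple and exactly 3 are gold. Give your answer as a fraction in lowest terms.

Unordered draws without replacement: count favorable combinations over C(24,5).
Favorable = C(4,0) · C(12,2) · C(8,3) = 3696; total = C(24,5) = 42504.
P = 3696/42504 = 2/23 ≈ 0.0870.

2/23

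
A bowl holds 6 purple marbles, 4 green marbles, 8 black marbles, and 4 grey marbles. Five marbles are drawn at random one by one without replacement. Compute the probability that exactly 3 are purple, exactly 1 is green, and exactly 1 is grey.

160/13167

Unordered draws without replacement: count favorable combinations over C(22,5).
Favorable = C(6,3) · C(4,1) · C(8,0) · C(4,1) = 320; total = C(22,5) = 26334.
P = 320/26334 = 160/13167 ≈ 0.0122.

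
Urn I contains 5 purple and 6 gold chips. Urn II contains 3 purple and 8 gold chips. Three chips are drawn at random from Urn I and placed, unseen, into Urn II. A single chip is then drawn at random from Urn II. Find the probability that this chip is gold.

53/77

Condition on how many of the transferred chips are gold (from Urn I: 6 gold of 11; then Urn II has 14 total).
  0 gold: C(6,0)C(5,3)/C(11,3) = 2/33; then P = 8/14
  1 gold: C(6,1)C(5,2)/C(11,3) = 4/11; then P = 9/14
  2 gold: C(6,2)C(5,1)/C(11,3) = 5/11; then P = 10/14
  3 gold: C(6,3)C(5,0)/C(11,3) = 4/33; then P = 11/14
P(gold from Urn II) = 53/77 ≈ 0.6883.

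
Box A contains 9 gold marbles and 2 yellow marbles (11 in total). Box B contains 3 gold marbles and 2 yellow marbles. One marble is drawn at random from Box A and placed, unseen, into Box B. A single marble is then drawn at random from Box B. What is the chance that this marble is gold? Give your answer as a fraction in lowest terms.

7/11

Condition on how many of the transferred marbles are gold (from Box A: 9 gold of 11; then Box B has 6 total).
  0 gold: C(9,0)C(2,1)/C(11,1) = 2/11; then P = 3/6
  1 gold: C(9,1)C(2,0)/C(11,1) = 9/11; then P = 4/6
P(gold from Box B) = 7/11 ≈ 0.6364.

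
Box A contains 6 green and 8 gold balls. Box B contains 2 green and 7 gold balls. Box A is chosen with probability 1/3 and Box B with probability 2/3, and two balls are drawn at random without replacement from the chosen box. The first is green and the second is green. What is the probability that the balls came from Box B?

P(E | Box A) = 15/91; P(E | Box B) = 1/36.
P(E) = 1/3·15/91 + 2/3·1/36 = 361/4914.
By Bayes' rule, P(Box B | E) = 1/54 / 361/4914 = 91/361 ≈ 0.2521.

91/361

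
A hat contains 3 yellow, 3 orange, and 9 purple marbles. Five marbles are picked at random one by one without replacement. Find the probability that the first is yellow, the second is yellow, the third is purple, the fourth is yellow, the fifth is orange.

9/20020

Multiply the conditional probability of each draw in order, without replacement, so each draw removes one from its color and from the total.
P = (3/15) · (2/14) · (9/13) · (1/12) · (3/11) = 9/20020 ≈ 0.0004.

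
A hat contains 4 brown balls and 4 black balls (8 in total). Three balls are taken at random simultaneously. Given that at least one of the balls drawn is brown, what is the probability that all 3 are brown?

1/13

P(all 3 brown) = C(4,3)/C(8,3) = 1/14; P(at least one brown) = 1 − C(4,3)/C(8,3) = 13/14.
Since 'all 3 brown' ⊆ 'at least one brown', P(all 3 | at least one) = 1/14 / 13/14 = 1/13 ≈ 0.0769.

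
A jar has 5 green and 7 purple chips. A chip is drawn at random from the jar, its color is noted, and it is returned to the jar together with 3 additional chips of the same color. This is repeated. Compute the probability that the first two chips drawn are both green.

2/9

After a green draw the jar holds 8 green out of 15.
P = (5/12)·(8/15) = 2/9 ≈ 0.2222.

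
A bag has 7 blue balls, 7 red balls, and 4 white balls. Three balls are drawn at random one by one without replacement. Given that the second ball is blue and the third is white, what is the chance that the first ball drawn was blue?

P(first=blue and the second ball is blue and the third is white) = (7/18)·(6/17)·(4/16) = 7/204.
P(E) = Σ over first color = 7/204 + 49/1224 + 7/408 = 14/153.
By Bayes, P(first=blue | E) = 7/204 / 14/153 = 3/8 ≈ 0.3750.

3/8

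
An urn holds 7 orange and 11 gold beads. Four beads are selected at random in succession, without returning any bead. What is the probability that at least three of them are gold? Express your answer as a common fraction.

33/68

Sum the hypergeometric tail for j = 3,…,4 gold beads.
Favorable = C(11,3)·C(7,1) + C(11,4)·C(7,0) = 1485; total = C(18,4) = 3060.
P = 1485/3060 = 33/68 ≈ 0.4853.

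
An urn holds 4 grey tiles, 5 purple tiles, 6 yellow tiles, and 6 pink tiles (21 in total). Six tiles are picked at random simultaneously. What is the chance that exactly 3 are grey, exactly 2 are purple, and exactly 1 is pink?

Unordered draws without replacement: count favorable combinations over C(21,6).
Favorable = C(4,3) · C(5,2) · C(6,0) · C(6,1) = 240; total = C(21,6) = 54264.
P = 240/54264 = 10/2261 ≈ 0.0044.

10/2261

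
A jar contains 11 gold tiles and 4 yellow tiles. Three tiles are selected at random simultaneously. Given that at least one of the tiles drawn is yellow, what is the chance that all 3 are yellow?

2/145

P(all 3 yellow) = C(4,3)/C(15,3) = 4/455; P(at least one yellow) = 1 − C(11,3)/C(15,3) = 58/91.
Since 'all 3 yellow' ⊆ 'at least one yellow', P(all 3 | at least one) = 4/455 / 58/91 = 2/145 ≈ 0.0138.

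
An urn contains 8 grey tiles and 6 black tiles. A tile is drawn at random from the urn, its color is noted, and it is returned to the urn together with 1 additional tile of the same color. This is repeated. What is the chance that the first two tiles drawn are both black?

1/5

After a black draw the urn holds 7 black out of 15.
P = (6/14)·(7/15) = 1/5 ≈ 0.2000.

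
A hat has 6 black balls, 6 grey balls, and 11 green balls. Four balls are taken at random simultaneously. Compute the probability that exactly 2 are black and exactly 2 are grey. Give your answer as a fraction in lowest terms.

Unordered draws without replacement: count favorable combinations over C(23,4).
Favorable = C(6,2) · C(6,2) · C(11,0) = 225; total = C(23,4) = 8855.
P = 225/8855 = 45/1771 ≈ 0.0254.

45/1771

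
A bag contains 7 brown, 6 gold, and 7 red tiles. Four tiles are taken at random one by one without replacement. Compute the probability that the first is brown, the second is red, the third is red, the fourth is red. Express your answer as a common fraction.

49/3876

Multiply the conditional probability of each draw in order, without replacement, so each draw removes one from its color and from the total.
P = (7/20) · (7/19) · (6/18) · (5/17) = 49/3876 ≈ 0.0126.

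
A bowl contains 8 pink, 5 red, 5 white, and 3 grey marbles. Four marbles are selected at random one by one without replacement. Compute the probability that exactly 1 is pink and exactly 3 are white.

16/1197

Unordered draws without replacement: count favorable combinations over C(21,4).
Favorable = C(8,1) · C(5,0) · C(5,3) · C(3,0) = 80; total = C(21,4) = 5985.
P = 80/5985 = 16/1197 ≈ 0.0134.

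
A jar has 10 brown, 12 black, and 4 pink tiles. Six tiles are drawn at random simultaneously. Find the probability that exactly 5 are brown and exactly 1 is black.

216/16445

Unordered draws without replacement: count favorable combinations over C(26,6).
Favorable = C(10,5) · C(12,1) · C(4,0) = 3024; total = C(26,6) = 230230.
P = 3024/230230 = 216/16445 ≈ 0.0131.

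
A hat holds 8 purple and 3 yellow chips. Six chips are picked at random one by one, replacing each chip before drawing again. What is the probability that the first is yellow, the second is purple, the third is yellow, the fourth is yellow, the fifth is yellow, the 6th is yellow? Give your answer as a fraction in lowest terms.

1944/1771561

Multiply the conditional probability of each draw in order, with replacement (the composition resets each draw).
P = (3/11) · (8/11) · (3/11) · (3/11) · (3/11) · (3/11) = 1944/1771561 ≈ 0.0011.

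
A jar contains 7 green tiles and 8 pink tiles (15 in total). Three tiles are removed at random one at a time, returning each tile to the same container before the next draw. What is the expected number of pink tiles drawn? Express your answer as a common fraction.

8/5

By linearity of expectation, E[X] = Σ P(draw i is pink); each independent draw has P(pink) = 8/15.
E[X] = 3 · 8/15 = 8/5 ≈ 1.6000.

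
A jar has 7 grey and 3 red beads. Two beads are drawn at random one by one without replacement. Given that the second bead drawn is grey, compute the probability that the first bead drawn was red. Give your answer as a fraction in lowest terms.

P(first=red and the second bead drawn is grey) = (3/10)·(7/9) = 7/30.
P(the second bead drawn is grey) = Σ over first color = 7/15 + 7/30 = 7/10.
By Bayes, P(first=red | the second bead drawn is grey) = 7/30 / 7/10 = 1/3 ≈ 0.3333.

1/3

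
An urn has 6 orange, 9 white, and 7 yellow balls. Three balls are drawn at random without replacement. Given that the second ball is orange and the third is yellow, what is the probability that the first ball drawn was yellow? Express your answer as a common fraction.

3/10

P(first=yellow and the second ball is orange and the third is yellow) = (7/22)·(6/21)·(6/20) = 3/110.
P(E) = Σ over first color = 1/44 + 9/220 + 3/110 = 1/11.
By Bayes, P(first=yellow | E) = 3/110 / 1/11 = 3/10 ≈ 0.3000.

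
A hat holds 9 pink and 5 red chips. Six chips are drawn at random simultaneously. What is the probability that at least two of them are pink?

Sum the hypergeometric tail for j = 2,…,6 pink chips.
Favorable = C(9,2)·C(5,4) + C(9,3)·C(5,3) + C(9,4)·C(5,2) + C(9,5)·C(5,1) + C(9,6)·C(5,0) = 2994; total = C(14,6) = 3003.
P = 2994/3003 = 998/1001 ≈ 0.9970.

998/1001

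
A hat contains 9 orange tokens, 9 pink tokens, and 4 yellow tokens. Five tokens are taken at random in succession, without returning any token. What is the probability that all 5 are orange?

1/209

Unordered draws without replacement: count favorable combinations over C(22,5).
Favorable = C(9,5) · C(9,0) · C(4,0) = 126; total = C(22,5) = 26334.
P = 126/26334 = 1/209 ≈ 0.0048.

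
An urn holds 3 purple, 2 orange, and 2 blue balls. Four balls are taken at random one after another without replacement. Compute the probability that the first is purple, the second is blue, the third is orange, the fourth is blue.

Multiply the conditional probability of each draw in order, without replacement, so each draw removes one from its color and from the total.
P = (3/7) · (2/6) · (2/5) · (1/4) = 1/70 ≈ 0.0143.

1/70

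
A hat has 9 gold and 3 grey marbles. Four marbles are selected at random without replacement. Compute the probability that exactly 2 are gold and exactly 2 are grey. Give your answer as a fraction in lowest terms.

12/55

Unordered draws without replacement: count favorable combinations over C(12,4).
Favorable = C(9,2) · C(3,2) = 108; total = C(12,4) = 495.
P = 108/495 = 12/55 ≈ 0.2182.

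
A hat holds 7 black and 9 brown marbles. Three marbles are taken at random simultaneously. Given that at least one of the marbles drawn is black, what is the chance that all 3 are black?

5/68

P(all 3 black) = C(7,3)/C(16,3) = 1/16; P(at least one black) = 1 − C(9,3)/C(16,3) = 17/20.
Since 'all 3 black' ⊆ 'at least one black', P(all 3 | at least one) = 1/16 / 17/20 = 5/68 ≈ 0.0735.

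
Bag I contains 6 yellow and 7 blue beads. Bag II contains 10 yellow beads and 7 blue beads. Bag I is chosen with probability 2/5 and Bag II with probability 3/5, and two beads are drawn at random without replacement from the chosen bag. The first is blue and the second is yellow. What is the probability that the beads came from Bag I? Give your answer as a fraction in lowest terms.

136/331

P(E | Bag I) = 7/26; P(E | Bag II) = 35/136.
P(E) = 2/5·7/26 + 3/5·35/136 = 2317/8840.
By Bayes' rule, P(Bag I | E) = 7/65 / 2317/8840 = 136/331 ≈ 0.4109.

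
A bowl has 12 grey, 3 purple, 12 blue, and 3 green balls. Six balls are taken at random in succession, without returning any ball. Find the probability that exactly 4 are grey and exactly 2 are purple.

Unordered draws without replacement: count favorable combinations over C(30,6).
Favorable = C(12,4) · C(3,2) · C(12,0) · C(3,0) = 1485; total = C(30,6) = 593775.
P = 1485/593775 = 33/13195 ≈ 0.0025.

33/13195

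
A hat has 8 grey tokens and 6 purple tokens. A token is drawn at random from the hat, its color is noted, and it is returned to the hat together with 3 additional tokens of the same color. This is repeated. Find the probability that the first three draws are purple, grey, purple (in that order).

54/595

Track the composition after each reinforcement of +3.
P = (6/14) · (8/17) · (9/20) = 54/595 ≈ 0.0908.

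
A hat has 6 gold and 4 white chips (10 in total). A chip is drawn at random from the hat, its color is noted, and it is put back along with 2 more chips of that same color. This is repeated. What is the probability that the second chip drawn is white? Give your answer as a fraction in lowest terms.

Condition on the first draw. If first is white (prob 4/10), second-white has prob (6)/(12); if not (prob 6/10), it has prob 4/(12).
P = (4/10)·(6/12) + (6/10)·(4/12) = 2/5 ≈ 0.4000.

2/5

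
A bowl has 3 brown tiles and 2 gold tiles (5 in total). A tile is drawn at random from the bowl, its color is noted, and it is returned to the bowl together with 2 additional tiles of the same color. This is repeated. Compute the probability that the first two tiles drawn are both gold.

8/35

After a gold draw the bowl holds 4 gold out of 7.
P = (2/5)·(4/7) = 8/35 ≈ 0.2286.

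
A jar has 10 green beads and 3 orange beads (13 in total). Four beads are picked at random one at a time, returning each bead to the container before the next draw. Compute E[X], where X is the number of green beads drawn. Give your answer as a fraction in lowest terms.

By linearity of expectation, E[X] = Σ P(draw i is green); each independent draw has P(green) = 10/13.
E[X] = 4 · 10/13 = 40/13 ≈ 3.0769.

40/13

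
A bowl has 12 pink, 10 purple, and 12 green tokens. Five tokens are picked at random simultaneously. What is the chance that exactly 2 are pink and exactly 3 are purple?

15/527

Unordered draws without replacement: count favorable combinations over C(34,5).
Favorable = C(12,2) · C(10,3) · C(12,0) = 7920; total = C(34,5) = 278256.
P = 7920/278256 = 15/527 ≈ 0.0285.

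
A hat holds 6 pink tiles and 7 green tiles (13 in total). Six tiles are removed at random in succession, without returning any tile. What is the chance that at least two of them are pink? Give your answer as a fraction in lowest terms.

1583/1716

Sum the hypergeometric tail for j = 2,…,6 pink tiles.
Favorable = C(6,2)·C(7,4) + C(6,3)·C(7,3) + C(6,4)·C(7,2) + C(6,5)·C(7,1) + C(6,6)·C(7,0) = 1583; total = C(13,6) = 1716.
P = 1583/1716 = 1583/1716 ≈ 0.9225.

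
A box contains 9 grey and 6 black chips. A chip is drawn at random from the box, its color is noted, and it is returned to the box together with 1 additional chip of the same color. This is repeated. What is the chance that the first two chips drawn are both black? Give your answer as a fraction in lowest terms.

After a black draw the box holds 7 black out of 16.
P = (6/15)·(7/16) = 7/40 ≈ 0.1750.

7/40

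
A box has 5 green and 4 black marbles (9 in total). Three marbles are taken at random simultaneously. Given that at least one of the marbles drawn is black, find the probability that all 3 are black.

P(all 3 black) = C(4,3)/C(9,3) = 1/21; P(at least one black) = 1 − C(5,3)/C(9,3) = 37/42.
Since 'all 3 black' ⊆ 'at least one black', P(all 3 | at least one) = 1/21 / 37/42 = 2/37 ≈ 0.0541.

2/37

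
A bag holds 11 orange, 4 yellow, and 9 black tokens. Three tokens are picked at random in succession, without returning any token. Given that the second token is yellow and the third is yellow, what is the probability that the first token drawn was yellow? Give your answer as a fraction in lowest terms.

P(first=yellow and the second token is yellow and the third is yellow) = (4/24)·(3/23)·(2/22) = 1/506.
P(E) = Σ over first color = 1/92 + 1/506 + 9/1012 = 1/46.
By Bayes, P(first=yellow | E) = 1/506 / 1/46 = 1/11 ≈ 0.0909.

1/11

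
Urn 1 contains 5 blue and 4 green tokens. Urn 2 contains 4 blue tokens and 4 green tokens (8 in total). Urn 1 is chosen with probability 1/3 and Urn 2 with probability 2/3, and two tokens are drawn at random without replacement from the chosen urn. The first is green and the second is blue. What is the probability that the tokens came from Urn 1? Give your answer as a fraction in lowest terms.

35/107

P(E | Urn 1) = 5/18; P(E | Urn 2) = 2/7.
P(E) = 1/3·5/18 + 2/3·2/7 = 107/378.
By Bayes' rule, P(Urn 1 | E) = 5/54 / 107/378 = 35/107 ≈ 0.3271.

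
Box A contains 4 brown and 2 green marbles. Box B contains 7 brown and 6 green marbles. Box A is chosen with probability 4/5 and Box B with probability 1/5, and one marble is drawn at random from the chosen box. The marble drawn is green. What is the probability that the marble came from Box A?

P(green | Box A) = 1/3; P(green | Box B) = 6/13.
P(green) = 4/5·1/3 + 1/5·6/13 = 14/39.
By Bayes' rule, P(Box A | green) = 4/15 / 14/39 = 26/35 ≈ 0.7429.

26/35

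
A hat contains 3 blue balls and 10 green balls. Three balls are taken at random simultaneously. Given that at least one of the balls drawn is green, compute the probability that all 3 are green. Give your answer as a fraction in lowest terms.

8/19

P(all 3 green) = C(10,3)/C(13,3) = 60/143; P(at least one green) = 1 − C(3,3)/C(13,3) = 285/286.
Since 'all 3 green' ⊆ 'at least one green', P(all 3 | at least one) = 60/143 / 285/286 = 8/19 ≈ 0.4211.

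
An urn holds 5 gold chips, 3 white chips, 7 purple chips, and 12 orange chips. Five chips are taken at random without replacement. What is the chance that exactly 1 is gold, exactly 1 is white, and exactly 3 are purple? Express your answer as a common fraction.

Unordered draws without replacement: count favorable combinations over C(27,5).
Favorable = C(5,1) · C(3,1) · C(7,3) · C(12,0) = 525; total = C(27,5) = 80730.
P = 525/80730 = 35/5382 ≈ 0.0065.

35/5382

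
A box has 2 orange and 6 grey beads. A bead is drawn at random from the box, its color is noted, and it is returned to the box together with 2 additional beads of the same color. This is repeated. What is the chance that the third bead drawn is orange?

1/4

Sum over the four possibilities for the first two draws (orange/not-orange each), tracking how the orange count and total change by +2 per draw.
P(third is orange) = 1/4 ≈ 0.2500. (In a Pólya urn every draw has the same marginal probability 2/8.)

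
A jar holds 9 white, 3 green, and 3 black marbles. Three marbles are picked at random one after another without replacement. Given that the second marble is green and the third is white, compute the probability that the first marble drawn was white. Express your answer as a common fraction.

P(first=white and the second marble is green and the third is white) = (9/15)·(3/14)·(8/13) = 36/455.
P(E) = Σ over first color = 36/455 + 9/455 + 27/910 = 9/70.
By Bayes, P(first=white | E) = 36/455 / 9/70 = 8/13 ≈ 0.6154.

8/13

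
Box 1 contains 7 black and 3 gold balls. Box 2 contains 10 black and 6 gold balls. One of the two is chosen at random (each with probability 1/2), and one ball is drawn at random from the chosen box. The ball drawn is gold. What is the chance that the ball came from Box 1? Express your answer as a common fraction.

4/9

P(gold | Box 1) = 3/10; P(gold | Box 2) = 3/8.
P(gold) = 1/2·3/10 + 1/2·3/8 = 27/80.
By Bayes' rule, P(Box 1 | gold) = 3/20 / 27/80 = 4/9 ≈ 0.4444.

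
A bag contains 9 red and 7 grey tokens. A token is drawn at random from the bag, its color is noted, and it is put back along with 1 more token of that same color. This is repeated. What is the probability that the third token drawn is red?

Sum over the four possibilities for the first two draws (red/not-red each), tracking how the red count and total change by +1 per draw.
P(third is red) = 9/16 ≈ 0.5625. (In a Pólya urn every draw has the same marginal probability 9/16.)

9/16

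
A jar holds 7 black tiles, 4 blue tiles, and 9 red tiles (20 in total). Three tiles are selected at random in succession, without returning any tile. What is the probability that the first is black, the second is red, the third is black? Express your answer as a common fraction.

21/380

Multiply the conditional probability of each draw in order, without replacement, so each draw removes one from its color and from the total.
P = (7/20) · (9/19) · (6/18) = 21/380 ≈ 0.0553.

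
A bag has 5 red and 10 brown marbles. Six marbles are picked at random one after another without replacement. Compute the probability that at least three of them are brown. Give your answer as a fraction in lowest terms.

Sum the hypergeometric tail for j = 3,…,6 brown marbles.
Favorable = C(10,3)·C(5,3) + C(10,4)·C(5,2) + C(10,5)·C(5,1) + C(10,6)·C(5,0) = 4770; total = C(15,6) = 5005.
P = 4770/5005 = 954/1001 ≈ 0.9530.

954/1001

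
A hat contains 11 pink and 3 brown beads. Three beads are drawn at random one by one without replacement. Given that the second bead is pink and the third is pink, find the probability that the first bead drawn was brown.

P(first=brown and the second bead is pink and the third is pink) = (3/14)·(11/13)·(10/12) = 55/364.
P(E) = Σ over first color = 165/364 + 55/364 = 55/91.
By Bayes, P(first=brown | E) = 55/364 / 55/91 = 1/4 ≈ 0.2500.

1/4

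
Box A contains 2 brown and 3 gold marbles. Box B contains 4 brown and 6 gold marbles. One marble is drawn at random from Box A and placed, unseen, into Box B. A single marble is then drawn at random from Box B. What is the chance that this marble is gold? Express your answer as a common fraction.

3/5

Condition on how many of the transferred marbles are gold (from Box A: 3 gold of 5; then Box B has 11 total).
  0 gold: C(3,0)C(2,1)/C(5,1) = 2/5; then P = 6/11
  1 gold: C(3,1)C(2,0)/C(5,1) = 3/5; then P = 7/11
P(gold from Box B) = 3/5 ≈ 0.6000.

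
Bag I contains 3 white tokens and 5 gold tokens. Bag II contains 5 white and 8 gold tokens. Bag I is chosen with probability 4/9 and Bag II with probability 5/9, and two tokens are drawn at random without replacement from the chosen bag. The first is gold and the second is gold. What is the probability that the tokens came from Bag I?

39/88

P(E | Bag I) = 5/14; P(E | Bag II) = 14/39.
P(E) = 4/9·5/14 + 5/9·14/39 = 880/2457.
By Bayes' rule, P(Bag I | E) = 10/63 / 880/2457 = 39/88 ≈ 0.4432.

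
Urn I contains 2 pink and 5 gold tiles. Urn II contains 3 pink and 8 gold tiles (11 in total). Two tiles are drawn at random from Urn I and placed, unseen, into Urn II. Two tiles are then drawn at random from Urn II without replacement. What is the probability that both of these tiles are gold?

419/819

Condition on how many of the transferred tiles are gold (from Urn I: 5 gold of 7; then Urn II has 13 total).
  0 gold: C(5,0)C(2,2)/C(7,2) = 1/21; then P = C(8,2)/C(13,2) = 14/39
  1 gold: C(5,1)C(2,1)/C(7,2) = 10/21; then P = C(9,2)/C(13,2) = 6/13
  2 gold: C(5,2)C(2,0)/C(7,2) = 10/21; then P = C(10,2)/C(13,2) = 15/26
P(both gold) = 419/819 ≈ 0.5116.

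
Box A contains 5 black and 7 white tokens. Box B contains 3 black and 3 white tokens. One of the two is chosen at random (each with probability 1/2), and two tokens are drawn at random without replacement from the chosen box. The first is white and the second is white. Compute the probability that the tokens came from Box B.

22/57

P(E | Box A) = 7/22; P(E | Box B) = 1/5.
P(E) = 1/2·7/22 + 1/2·1/5 = 57/220.
By Bayes' rule, P(Box B | E) = 1/10 / 57/220 = 22/57 ≈ 0.3860.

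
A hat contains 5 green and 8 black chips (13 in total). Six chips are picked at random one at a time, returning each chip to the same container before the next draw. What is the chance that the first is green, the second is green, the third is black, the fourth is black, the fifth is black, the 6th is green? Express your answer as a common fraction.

64000/4826809

Multiply the conditional probability of each draw in order, with replacement (the composition resets each draw).
P = (5/13) · (5/13) · (8/13) · (8/13) · (8/13) · (5/13) = 64000/4826809 ≈ 0.0133.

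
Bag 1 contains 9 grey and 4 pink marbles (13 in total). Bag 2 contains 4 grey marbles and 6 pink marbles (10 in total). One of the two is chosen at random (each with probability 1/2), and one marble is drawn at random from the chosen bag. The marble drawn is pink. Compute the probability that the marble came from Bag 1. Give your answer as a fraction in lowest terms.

P(pink | Bag 1) = 4/13; P(pink | Bag 2) = 3/5.
P(pink) = 1/2·4/13 + 1/2·3/5 = 59/130.
By Bayes' rule, P(Bag 1 | pink) = 2/13 / 59/130 = 20/59 ≈ 0.3390.

20/59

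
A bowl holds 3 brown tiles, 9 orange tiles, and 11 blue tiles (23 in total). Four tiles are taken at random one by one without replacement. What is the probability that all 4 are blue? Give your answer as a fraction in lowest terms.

Unordered draws without replacement: count favorable combinations over C(23,4).
Favorable = C(3,0) · C(9,0) · C(11,4) = 330; total = C(23,4) = 8855.
P = 330/8855 = 6/161 ≈ 0.0373.

6/161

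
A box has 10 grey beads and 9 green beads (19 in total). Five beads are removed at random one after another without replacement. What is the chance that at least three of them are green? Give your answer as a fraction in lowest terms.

287/646

Sum the hypergeometric tail for j = 3,…,5 green beads.
Favorable = C(9,3)·C(10,2) + C(9,4)·C(10,1) + C(9,5)·C(10,0) = 5166; total = C(19,5) = 11628.
P = 5166/11628 = 287/646 ≈ 0.4443.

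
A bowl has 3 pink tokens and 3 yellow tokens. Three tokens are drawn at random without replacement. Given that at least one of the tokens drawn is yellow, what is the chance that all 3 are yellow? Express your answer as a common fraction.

P(all 3 yellow) = C(3,3)/C(6,3) = 1/20; P(at least one yellow) = 1 − C(3,3)/C(6,3) = 19/20.
Since 'all 3 yellow' ⊆ 'at least one yellow', P(all 3 | at least one) = 1/20 / 19/20 = 1/19 ≈ 0.0526.

1/19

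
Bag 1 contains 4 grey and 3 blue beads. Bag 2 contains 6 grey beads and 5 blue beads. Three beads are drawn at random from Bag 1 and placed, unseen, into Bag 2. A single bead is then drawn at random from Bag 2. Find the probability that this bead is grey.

Condition on how many of the transferred beads are grey (from Bag 1: 4 grey of 7; then Bag 2 has 14 total).
  0 grey: C(4,0)C(3,3)/C(7,3) = 1/35; then P = 6/14
  1 grey: C(4,1)C(3,2)/C(7,3) = 12/35; then P = 7/14
  2 grey: C(4,2)C(3,1)/C(7,3) = 18/35; then P = 8/14
  3 grey: C(4,3)C(3,0)/C(7,3) = 4/35; then P = 9/14
P(grey from Bag 2) = 27/49 ≈ 0.5510.

27/49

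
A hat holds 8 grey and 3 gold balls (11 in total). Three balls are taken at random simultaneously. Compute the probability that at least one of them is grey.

Use the complement: P(at least one grey) = 1 − P(no grey).
P(none) = C(3,3)/C(11,3) = 1/165.
So P = 1 − 1/165 = 164/165 ≈ 0.9939.

164/165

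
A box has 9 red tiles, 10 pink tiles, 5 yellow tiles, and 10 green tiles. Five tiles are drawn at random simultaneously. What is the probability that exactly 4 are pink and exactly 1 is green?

Unordered draws without replacement: count favorable combinations over C(34,5).
Favorable = C(9,0) · C(10,4) · C(5,0) · C(10,1) = 2100; total = C(34,5) = 278256.
P = 2100/278256 = 175/23188 ≈ 0.0075.

175/23188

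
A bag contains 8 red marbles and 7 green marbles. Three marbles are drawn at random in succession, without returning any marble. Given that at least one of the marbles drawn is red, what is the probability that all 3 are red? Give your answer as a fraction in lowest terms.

2/15

P(all 3 red) = C(8,3)/C(15,3) = 8/65; P(at least one red) = 1 − C(7,3)/C(15,3) = 12/13.
Since 'all 3 red' ⊆ 'at least one red', P(all 3 | at least one) = 8/65 / 12/13 = 2/15 ≈ 0.1333.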